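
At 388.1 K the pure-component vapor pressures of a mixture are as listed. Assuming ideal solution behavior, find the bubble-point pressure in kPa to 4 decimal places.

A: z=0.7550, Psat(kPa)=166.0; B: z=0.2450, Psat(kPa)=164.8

Pbub = 165.7060 kPa

At the bubble point ψ → 0, so ΣzᵢKᵢ = 1 with Kᵢ = Pᵢˢᵃᵗ/P ⇒ P = ΣzᵢPᵢˢᵃᵗ.
P = 0.7550·166.0 + 0.2450·164.8 = 165.7060 kPa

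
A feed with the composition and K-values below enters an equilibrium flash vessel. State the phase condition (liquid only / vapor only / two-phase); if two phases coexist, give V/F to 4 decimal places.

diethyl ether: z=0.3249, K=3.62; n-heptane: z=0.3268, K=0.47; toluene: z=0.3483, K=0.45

ΣzᵢKᵢ = 1.4865; Σzᵢ/Kᵢ = 1.5591.
Both exceed 1, so a two-phase solution exists.
Iterate (Newton) starting at ψ = 0.57:
  ψ = 0.5700: g = -0.18583, g' = -0.7708 → ψ = 0.3289
  ψ = 0.3289: g = 0.01359, g' = -0.9351 → ψ = 0.3434
  ψ = 0.3434: g = 0.00015, g' = -0.9153 → ψ = 0.3436
Converged at ψ = 0.3436.

two-phase, V/F = 0.3436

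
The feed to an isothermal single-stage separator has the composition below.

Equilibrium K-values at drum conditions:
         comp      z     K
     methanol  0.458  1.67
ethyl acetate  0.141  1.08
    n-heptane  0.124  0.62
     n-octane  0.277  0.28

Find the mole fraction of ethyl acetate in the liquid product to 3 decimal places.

x_ethyl acetate = 0.139

Material balance + equilibrium reduce to Σ zᵢ(Kᵢ−1)/(1+ψ(Kᵢ−1)) = 0.
g(0) = ΣzᵢKᵢ − 1 = 0.072 and g(1) = 1 − Σzᵢ/Kᵢ = -0.594, so a root lies in (0, 1).
Newton–Raphson from ψ = 0.43:
  ψ = 0.430: g = -0.0961, g' = -0.452 → ψ = 0.217
  ψ = 0.217: g = -0.0088, g' = -0.381 → ψ = 0.194
Converged at ψ = 0.194.
Compositions from xᵢ = zᵢ/(1+ψ(Kᵢ−1)), yᵢ = Kᵢxᵢ:
  methanol: x = 0.405, y = 0.677
  ethyl acetate: x = 0.139, y = 0.150
  n-heptane: x = 0.134, y = 0.083
  n-octane: x = 0.322, y = 0.090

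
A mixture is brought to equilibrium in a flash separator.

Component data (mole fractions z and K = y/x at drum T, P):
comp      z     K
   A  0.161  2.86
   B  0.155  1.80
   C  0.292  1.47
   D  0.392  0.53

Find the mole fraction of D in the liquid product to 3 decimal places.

x_D = 0.629

Newton–Raphson from ψ = 0.32:
  ψ = 0.320: g = 0.1889, g' = -0.450 → ψ = 0.739
  ψ = 0.739: g = 0.0235, g' = -0.377 → ψ = 0.802
  ψ = 0.802: g = -0.0002, g' = -0.384 → ψ = 0.801
Converged at ψ = 0.801.
Compositions from xᵢ = zᵢ/(1+ψ(Kᵢ−1)), yᵢ = Kᵢxᵢ:
  A: x = 0.065, y = 0.185
  B: x = 0.094, y = 0.170
  C: x = 0.212, y = 0.312
  D: x = 0.629, y = 0.333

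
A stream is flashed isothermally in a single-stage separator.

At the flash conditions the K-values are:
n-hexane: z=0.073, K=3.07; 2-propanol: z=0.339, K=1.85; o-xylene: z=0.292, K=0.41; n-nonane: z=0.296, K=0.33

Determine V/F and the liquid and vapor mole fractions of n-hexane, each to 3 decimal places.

V/F = 0.093, x_n-hexane = 0.061, y_n-hexane = 0.188

Rachford–Rice: g(V/F) = Σ zᵢ(Kᵢ−1)/(1+V/F(Kᵢ−1)) = 0.
Check two-phase: ΣzᵢKᵢ = 1.069 > 1 and Σzᵢ/Kᵢ = 1.816 > 1, so g(0) = 0.069 > 0 and g(1) = -0.816 < 0.
Newton–Raphson from V/F = 0.5:
  V/F = 0.500: g = -0.2661, g' = -0.701 → V/F = 0.120
  V/F = 0.120: g = -0.0188, g' = -0.677 → V/F = 0.093
Converged at V/F = 0.093.
Compositions from xᵢ = zᵢ/(1+V/F(Kᵢ−1)), yᵢ = Kᵢxᵢ:
  n-hexane: x = 0.061, y = 0.188
  2-propanol: x = 0.314, y = 0.581
  o-xylene: x = 0.309, y = 0.127
  n-nonane: x = 0.316, y = 0.104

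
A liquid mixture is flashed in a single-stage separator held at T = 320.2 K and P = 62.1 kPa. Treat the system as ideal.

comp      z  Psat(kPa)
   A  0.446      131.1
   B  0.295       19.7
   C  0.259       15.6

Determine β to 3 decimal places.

Raoult's law: Kᵢ = Pᵢˢᵃᵗ/P = Pᵢˢᵃᵗ/62.1.
  K_A = 131.1/62.1 = 2.11111, K_B = 19.7/62.1 = 0.31723, K_C = 15.6/62.1 = 0.25121
Let β = V/F and solve Σ zᵢ(Kᵢ−1)/(1+β(Kᵢ−1)) = 0.
Check two-phase: ΣzᵢKᵢ = 1.100 > 1 and Σzᵢ/Kᵢ = 2.172 > 1, so g(0) = 0.100 > 0 and g(1) = -1.172 < 0.
Newton iteration, β⁰ = 0.34:
  β = 0.340: g = -0.1628, g' = -0.785 → β = 0.133
  β = 0.133: g = -0.0048, g' = -0.764 → β = 0.126
Converged at β = 0.126.

β = 0.126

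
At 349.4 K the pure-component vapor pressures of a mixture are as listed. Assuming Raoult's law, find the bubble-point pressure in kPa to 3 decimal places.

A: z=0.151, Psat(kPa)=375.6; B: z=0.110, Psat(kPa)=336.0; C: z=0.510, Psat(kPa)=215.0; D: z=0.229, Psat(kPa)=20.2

At the bubble point ψ → 0, so ΣzᵢKᵢ = 1 with Kᵢ = Pᵢˢᵃᵗ/P ⇒ P = ΣzᵢPᵢˢᵃᵗ.
P = 0.151·375.6 + 0.110·336.0 + 0.510·215.0 + 0.229·20.2 = 207.951 kPa

Pbub = 207.951 kPa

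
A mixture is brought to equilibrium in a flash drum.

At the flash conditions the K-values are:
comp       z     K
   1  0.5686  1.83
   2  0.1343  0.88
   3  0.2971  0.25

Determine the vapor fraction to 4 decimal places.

Newton–Raphson from ψ = 0.66:
  ψ = 0.6600: g = -0.15383, g' = -0.8211 → ψ = 0.4727
  ψ = 0.4727: g = -0.02331, g' = -0.6053 → ψ = 0.4341
  ψ = 0.4341: g = -0.00048, g' = -0.5813 → ψ = 0.4333
Converged at ψ = 0.4333.

ψ = 0.4333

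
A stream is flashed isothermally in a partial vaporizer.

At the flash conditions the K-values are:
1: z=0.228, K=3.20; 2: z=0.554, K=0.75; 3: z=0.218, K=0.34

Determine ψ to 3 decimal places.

ψ = 0.256

Newton iteration, ψ⁰ = 0.5:
  ψ = 0.500: g = -0.1342, g' = -0.507 → ψ = 0.235
  ψ = 0.235: g = 0.0130, g' = -0.651 → ψ = 0.255
  ψ = 0.255: g = 0.0002, g' = -0.629 → ψ = 0.256
Converged at ψ = 0.256.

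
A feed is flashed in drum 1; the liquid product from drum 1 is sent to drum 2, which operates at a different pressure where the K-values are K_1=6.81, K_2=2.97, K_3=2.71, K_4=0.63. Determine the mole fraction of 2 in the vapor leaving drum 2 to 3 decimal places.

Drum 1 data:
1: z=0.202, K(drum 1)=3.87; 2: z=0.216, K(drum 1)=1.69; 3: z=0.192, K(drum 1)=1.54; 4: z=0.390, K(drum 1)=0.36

y_2 (drum 2) = 0.187

Drum 1:
Material balance + equilibrium reduce to Σ zᵢ(Kᵢ−1)/(1+ψ₁(Kᵢ−1)) = 0.
g(0) = ΣzᵢKᵢ − 1 = 0.583 and g(1) = 1 − Σzᵢ/Kᵢ = -0.388, so a root lies in (0, 1).
Newton–Raphson from ψ₁ = 0.69:
  ψ₁ = 0.690: g = -0.0760, g' = -0.777 → ψ₁ = 0.592
  ψ₁ = 0.592: g = -0.0028, g' = -0.727 → ψ₁ = 0.588
Converged at ψ₁ = 0.588.
Drum-1 compositions:
  1: x = 0.075, y = 0.291
  2: x = 0.154, y = 0.260
  3: x = 0.146, y = 0.224
  4: x = 0.626, y = 0.225
Drum-2 feed = drum-1 liquid: z₂ = (0.0751, 0.1536, 0.1457, 0.6255).
Drum 2:
Let ψ₂ = V/F and solve Σ zᵢ(Kᵢ−1)/(1+ψ₂(Kᵢ−1)) = 0.
g(0) = ΣzᵢKᵢ − 1 = 0.757 and g(1) = 1 − Σzᵢ/Kᵢ = -0.109, so a root lies in (0, 1).
Newton iteration, ψ₂⁰ = 0.5:
  ψ₂ = 0.500: g = 0.1146, g' = -0.570 → ψ₂ = 0.701
  ψ₂ = 0.701: g = 0.0140, g' = -0.448 → ψ₂ = 0.732
  ψ₂ = 0.732: g = 0.0002, g' = -0.437 → ψ₂ = 0.733
Converged at ψ₂ = 0.733.
  1: x = 0.014, y = 0.097
  2: x = 0.063, y = 0.187
  3: x = 0.065, y = 0.175
  4: x = 0.858, y = 0.541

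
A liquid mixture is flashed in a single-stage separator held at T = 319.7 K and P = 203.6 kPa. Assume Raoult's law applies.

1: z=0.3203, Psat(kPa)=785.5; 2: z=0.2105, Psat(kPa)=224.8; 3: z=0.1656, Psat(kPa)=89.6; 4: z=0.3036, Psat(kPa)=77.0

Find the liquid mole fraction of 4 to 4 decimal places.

x_4 = 0.4381

Raoult's law: Kᵢ = Pᵢˢᵃᵗ/P = Pᵢˢᵃᵗ/203.6.
  K_1 = 785.5/203.6 = 3.858055, K_2 = 224.8/203.6 = 1.104126, K_3 = 89.6/203.6 = 0.440079, K_4 = 77.0/203.6 = 0.378193
Iterate (Newton) starting at ψ = 0.5:
  ψ = 0.5000: g = -0.00502, g' = -0.7928 → ψ = 0.4937
Converged at ψ = 0.4937.
Compositions from xᵢ = zᵢ/(1+ψ(Kᵢ−1)), yᵢ = Kᵢxᵢ:
  1: x = 0.1329, y = 0.5125
  2: x = 0.2002, y = 0.2211
  3: x = 0.2289, y = 0.1007
  4: x = 0.4381, y = 0.1657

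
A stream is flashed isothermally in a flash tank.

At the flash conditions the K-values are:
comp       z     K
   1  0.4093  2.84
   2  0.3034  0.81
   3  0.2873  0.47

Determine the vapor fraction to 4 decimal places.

Rachford–Rice: g(ψ) = Σ zᵢ(Kᵢ−1)/(1+ψ(Kᵢ−1)) = 0.
g(0) = ΣzᵢKᵢ − 1 = 0.5432 and g(1) = 1 − Σzᵢ/Kᵢ = -0.1300, so a root lies in (0, 1).
Newton iteration, ψ⁰ = 0.5:
  ψ = 0.5000: g = 0.12138, g' = -0.5387 → ψ = 0.7253
  ψ = 0.7253: g = 0.00836, g' = -0.4820 → ψ = 0.7427
Converged at ψ = 0.7427.

ψ = 0.7427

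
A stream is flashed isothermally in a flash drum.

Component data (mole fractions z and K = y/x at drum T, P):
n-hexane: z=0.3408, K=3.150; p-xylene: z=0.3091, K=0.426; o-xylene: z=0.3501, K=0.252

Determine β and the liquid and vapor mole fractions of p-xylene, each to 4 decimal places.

β = 0.2034, x_p-xylene = 0.3500, y_p-xylene = 0.1491

Rachford–Rice: g(β) = Σ zᵢ(Kᵢ−1)/(1+β(Kᵢ−1)) = 0.
g(0) = ΣzᵢKᵢ − 1 = 0.2934 and g(1) = 1 − Σzᵢ/Kᵢ = -1.2231, so a root lies in (0, 1).
Newton–Raphson from β = 0.5:
  β = 0.5000: g = -0.31405, g' = -1.0661 → β = 0.2054
  β = 0.2054: g = -0.00230, g' = -1.1623 → β = 0.2034
Converged at β = 0.2034.
Compositions from xᵢ = zᵢ/(1+β(Kᵢ−1)), yᵢ = Kᵢxᵢ:
  n-hexane: x = 0.2371, y = 0.7469
  p-xylene: x = 0.3500, y = 0.1491
  o-xylene: x = 0.4129, y = 0.1041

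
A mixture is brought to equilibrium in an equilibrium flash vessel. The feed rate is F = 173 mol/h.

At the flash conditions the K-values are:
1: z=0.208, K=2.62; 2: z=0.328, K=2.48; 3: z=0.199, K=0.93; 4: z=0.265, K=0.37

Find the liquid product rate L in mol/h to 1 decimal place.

Material balance + equilibrium reduce to Σ zᵢ(Kᵢ−1)/(1+β(Kᵢ−1)) = 0.
g(0) = ΣzᵢKᵢ − 1 = 0.642 and g(1) = 1 − Σzᵢ/Kᵢ = -0.142, so a root lies in (0, 1).
Newton iteration, β⁰ = 0.5:
  β = 0.500: g = 0.2070, g' = -0.629 → β = 0.829
  β = 0.829: g = -0.0025, g' = -0.706 → β = 0.826
Converged at β = 0.826.
Then V = β·F = 0.8255·173 = 142.8 mol/h and L = F − V = 30.2 mol/h.

L = 30.2 mol/h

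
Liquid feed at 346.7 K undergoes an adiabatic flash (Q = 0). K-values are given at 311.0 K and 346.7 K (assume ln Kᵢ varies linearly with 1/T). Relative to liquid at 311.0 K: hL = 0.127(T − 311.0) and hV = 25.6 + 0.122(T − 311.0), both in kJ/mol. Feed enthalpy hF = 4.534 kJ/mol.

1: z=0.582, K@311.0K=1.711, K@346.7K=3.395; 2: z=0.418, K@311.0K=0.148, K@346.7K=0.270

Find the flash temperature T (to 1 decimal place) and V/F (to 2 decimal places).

Adiabatic flash: solve Rachford–Rice at each trial T, then check hF = ψ·hV(T) + (1−ψ)·hL(T).
  T = 311.0 K: K = (1.711, 0.148), RR gives ψ = 0.095, H_out = 2.437 kJ/mol
  T = 346.7 K: K = (3.395, 0.270), RR gives ψ = 0.623, H_out = 20.365 kJ/mol
  T = 328.9 K: K = (2.458, 0.203), RR gives ψ = 0.444, H_out = 13.595 kJ/mol
  T = 319.9 K: K = (2.059, 0.174), RR gives ψ = 0.310, H_out = 9.052 kJ/mol
  T = 315.4 K: K = (1.877, 0.161), RR gives ψ = 0.217, H_out = 6.108 kJ/mol
  T = 313.2 K: K = (1.793, 0.154), RR gives ψ = 0.161, H_out = 4.397 kJ/mol
Linear interpolation between T = 313.2 (H_out = 4.397) and T = 315.4 (H_out = 6.108) on hF = 4.534 gives T ≈ 313.4 K, at which ψ = 0.17.

T = 313.4 K, V/F = 0.17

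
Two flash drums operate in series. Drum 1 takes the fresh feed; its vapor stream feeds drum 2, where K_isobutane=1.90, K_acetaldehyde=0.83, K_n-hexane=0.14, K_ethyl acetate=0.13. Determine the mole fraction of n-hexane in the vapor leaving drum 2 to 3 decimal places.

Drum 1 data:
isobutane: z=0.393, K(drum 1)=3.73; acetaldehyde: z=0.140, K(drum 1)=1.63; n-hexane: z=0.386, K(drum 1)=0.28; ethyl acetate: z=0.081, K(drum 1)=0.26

y_n-hexane (drum 2) = 0.046

Drum 1:
Material balance + equilibrium reduce to Σ zᵢ(Kᵢ−1)/(1+ψ₁(Kᵢ−1)) = 0.
Feasibility: ΣzᵢKᵢ = 1.823, Σzᵢ/Kᵢ = 1.881 — both > 1, two phases present.
Newton iteration, ψ₁⁰ = 0.33:
  ψ₁ = 0.330: g = 0.1936, g' = -1.271 → ψ₁ = 0.482
  ψ₁ = 0.482: g = 0.0117, g' = -1.155 → ψ₁ = 0.493
Converged at ψ₁ = 0.493.
Drum-1 compositions:
  isobutane: x = 0.168, y = 0.625
  acetaldehyde: x = 0.107, y = 0.174
  n-hexane: x = 0.598, y = 0.167
  ethyl acetate: x = 0.127, y = 0.033
Drum-2 feed = drum-1 vapor: z₂ = (0.6252, 0.1742, 0.1675, 0.0331).
Drum 2:
Material balance + equilibrium reduce to Σ zᵢ(Kᵢ−1)/(1+ψ₂(Kᵢ−1)) = 0.
g(0) = ΣzᵢKᵢ − 1 = 0.360 and g(1) = 1 − Σzᵢ/Kᵢ = -0.990, so a root lies in (0, 1).
Iterate (Newton) starting at ψ₂ = 0.58:
  ψ₂ = 0.580: g = -0.0087, g' = -0.820 → ψ₂ = 0.569
Converged at ψ₂ = 0.569.
  isobutane: x = 0.413, y = 0.785
  acetaldehyde: x = 0.193, y = 0.160
  n-hexane: x = 0.328, y = 0.046
  ethyl acetate: x = 0.066, y = 0.009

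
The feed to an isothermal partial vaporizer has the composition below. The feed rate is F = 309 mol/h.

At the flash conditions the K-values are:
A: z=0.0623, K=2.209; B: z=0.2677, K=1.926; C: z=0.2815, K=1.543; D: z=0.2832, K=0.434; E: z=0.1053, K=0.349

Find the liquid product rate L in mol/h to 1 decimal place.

L = 147.0 mol/h

Material balance + equilibrium reduce to Σ zᵢ(Kᵢ−1)/(1+V/F(Kᵢ−1)) = 0.
g(0) = ΣzᵢKᵢ − 1 = 0.2472 and g(1) = 1 − Σzᵢ/Kᵢ = -0.3039, so a root lies in (0, 1).
Newton–Raphson from V/F = 0.42:
  V/F = 0.4200: g = 0.04827, g' = -0.4547 → V/F = 0.5262
  V/F = 0.5262: g = -0.00093, g' = -0.4752 → V/F = 0.5242
Converged at V/F = 0.5242.
Then V = V/F·F = 0.5242·309 = 162.0 mol/h and L = F − V = 147.0 mol/h.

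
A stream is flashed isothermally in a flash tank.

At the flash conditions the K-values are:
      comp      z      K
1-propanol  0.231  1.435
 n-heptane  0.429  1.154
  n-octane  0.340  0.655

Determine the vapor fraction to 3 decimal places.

ψ = 0.522

Let ψ = V/F and solve Σ zᵢ(Kᵢ−1)/(1+ψ(Kᵢ−1)) = 0.
Check two-phase: ΣzᵢKᵢ = 1.049 > 1 and Σzᵢ/Kᵢ = 1.052 > 1, so g(0) = 0.049 > 0 and g(1) = -0.052 < 0.
Iterate (Newton) starting at ψ = 0.56:
  ψ = 0.560: g = -0.0038, g' = -0.099 → ψ = 0.522
Converged at ψ = 0.522.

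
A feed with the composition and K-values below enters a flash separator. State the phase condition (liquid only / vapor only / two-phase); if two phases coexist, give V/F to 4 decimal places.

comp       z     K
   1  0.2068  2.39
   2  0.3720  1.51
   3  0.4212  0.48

two-phase, V/F = 0.5605

ΣzᵢKᵢ = 1.2581; Σzᵢ/Kᵢ = 1.2104.
Both exceed 1, so a two-phase solution exists.
Iterate (Newton) starting at ψ = 0.53:
  ψ = 0.5300: g = 0.01251, g' = -0.4095 → ψ = 0.5606
  ψ = 0.5606: g = -0.00003, g' = -0.4116 → ψ = 0.5605
Converged at ψ = 0.5605.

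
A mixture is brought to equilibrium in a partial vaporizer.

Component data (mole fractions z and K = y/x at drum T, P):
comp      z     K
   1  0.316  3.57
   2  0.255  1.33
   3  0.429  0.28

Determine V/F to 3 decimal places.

Newton iteration, V/F⁰ = 0.47:
  V/F = 0.470: g = -0.0262, g' = -0.957 → V/F = 0.443
Converged at V/F = 0.443.

V/F = 0.443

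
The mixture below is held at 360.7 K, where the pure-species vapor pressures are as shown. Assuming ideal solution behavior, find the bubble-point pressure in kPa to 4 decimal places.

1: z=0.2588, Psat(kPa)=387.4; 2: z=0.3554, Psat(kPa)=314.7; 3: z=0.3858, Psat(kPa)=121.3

Pbub = 258.9010 kPa

At the bubble point ψ → 0, so ΣzᵢKᵢ = 1 with Kᵢ = Pᵢˢᵃᵗ/P ⇒ P = ΣzᵢPᵢˢᵃᵗ.
P = 0.2588·387.4 + 0.3554·314.7 + 0.3858·121.3 = 258.9010 kPa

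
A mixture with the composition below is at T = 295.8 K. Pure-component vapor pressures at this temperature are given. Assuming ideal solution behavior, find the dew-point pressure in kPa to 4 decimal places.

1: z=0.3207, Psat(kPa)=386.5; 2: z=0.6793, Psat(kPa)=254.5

Pdew = 285.8033 kPa

At the dew point ψ → 1, so Σzᵢ/Kᵢ = 1 with Kᵢ = Pᵢˢᵃᵗ/P ⇒ 1/P = Σzᵢ/Pᵢˢᵃᵗ.
1/P = 0.3207/386.5 + 0.6793/254.5 = 0.0034989 ⇒ P = 285.8033 kPa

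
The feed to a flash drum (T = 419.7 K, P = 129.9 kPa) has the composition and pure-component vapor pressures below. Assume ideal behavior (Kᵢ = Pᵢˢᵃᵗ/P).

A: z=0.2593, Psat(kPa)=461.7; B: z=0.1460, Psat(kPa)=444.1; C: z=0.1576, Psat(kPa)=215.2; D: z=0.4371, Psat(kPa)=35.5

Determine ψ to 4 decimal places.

ψ = 0.5267

Raoult's law: Kᵢ = Pᵢˢᵃᵗ/P = Pᵢˢᵃᵗ/129.9.
  K_A = 461.7/129.9 = 3.554273, K_B = 444.1/129.9 = 3.418784, K_C = 215.2/129.9 = 1.656659, K_D = 35.5/129.9 = 0.273287
Newton–Raphson from ψ = 0.5:
  ψ = 0.5000: g = 0.02967, g' = -1.1093 → ψ = 0.5267
Converged at ψ = 0.5267.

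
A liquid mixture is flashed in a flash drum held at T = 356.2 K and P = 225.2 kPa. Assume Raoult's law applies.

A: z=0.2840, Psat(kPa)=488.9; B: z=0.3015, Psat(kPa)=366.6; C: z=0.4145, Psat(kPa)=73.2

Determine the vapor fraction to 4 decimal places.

ψ = 0.3911

Raoult's law: Kᵢ = Pᵢˢᵃᵗ/P = Pᵢˢᵃᵗ/225.2.
  K_A = 488.9/225.2 = 2.170959, K_B = 366.6/225.2 = 1.627886, K_C = 73.2/225.2 = 0.325044
Rachford–Rice: g(ψ) = Σ zᵢ(Kᵢ−1)/(1+ψ(Kᵢ−1)) = 0.
g(0) = ΣzᵢKᵢ − 1 = 0.2421 and g(1) = 1 − Σzᵢ/Kᵢ = -0.5912, so a root lies in (0, 1).
Iterate (Newton) starting at ψ = 0.5:
  ψ = 0.5000: g = -0.06845, g' = -0.6540 → ψ = 0.3953
  ψ = 0.3953: g = -0.00260, g' = -0.6095 → ψ = 0.3911
Converged at ψ = 0.3911.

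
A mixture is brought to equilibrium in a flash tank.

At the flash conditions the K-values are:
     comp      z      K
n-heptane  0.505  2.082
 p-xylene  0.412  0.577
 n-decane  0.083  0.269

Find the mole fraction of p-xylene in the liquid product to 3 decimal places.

Material balance + equilibrium reduce to Σ zᵢ(Kᵢ−1)/(1+β(Kᵢ−1)) = 0.
g(0) = ΣzᵢKᵢ − 1 = 0.311 and g(1) = 1 − Σzᵢ/Kᵢ = -0.265, so a root lies in (0, 1).
Newton iteration, β⁰ = 0.3:
  β = 0.300: g = 0.1352, g' = -0.506 → β = 0.567
  β = 0.567: g = 0.0058, g' = -0.484 → β = 0.579
Converged at β = 0.579.
Compositions from xᵢ = zᵢ/(1+β(Kᵢ−1)), yᵢ = Kᵢxᵢ:
  n-heptane: x = 0.311, y = 0.646
  p-xylene: x = 0.546, y = 0.315
  n-decane: x = 0.144, y = 0.039

x_p-xylene = 0.546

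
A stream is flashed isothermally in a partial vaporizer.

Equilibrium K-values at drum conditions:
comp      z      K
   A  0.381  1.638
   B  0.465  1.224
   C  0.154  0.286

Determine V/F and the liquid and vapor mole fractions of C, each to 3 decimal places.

V/F = 0.786, x_C = 0.351, y_C = 0.100

Material balance + equilibrium reduce to Σ zᵢ(Kᵢ−1)/(1+V/F(Kᵢ−1)) = 0.
Feasibility: ΣzᵢKᵢ = 1.237, Σzᵢ/Kᵢ = 1.151 — both > 1, two phases present.
Iterate (Newton) starting at V/F = 0.5:
  V/F = 0.500: g = 0.1070, g' = -0.298 → V/F = 0.859
  V/F = 0.859: g = -0.0400, g' = -0.606 → V/F = 0.793
  V/F = 0.793: g = -0.0036, g' = -0.502 → V/F = 0.786
Converged at V/F = 0.786.
Compositions from xᵢ = zᵢ/(1+V/F(Kᵢ−1)), yᵢ = Kᵢxᵢ:
  A: x = 0.254, y = 0.416
  B: x = 0.395, y = 0.484
  C: x = 0.351, y = 0.100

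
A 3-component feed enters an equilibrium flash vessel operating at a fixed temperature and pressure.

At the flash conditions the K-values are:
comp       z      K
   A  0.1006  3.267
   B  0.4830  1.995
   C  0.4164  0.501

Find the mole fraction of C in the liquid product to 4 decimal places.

x_C = 0.6963

Rachford–Rice: g(ψ) = Σ zᵢ(Kᵢ−1)/(1+ψ(Kᵢ−1)) = 0.
Feasibility: ΣzᵢKᵢ = 1.5009, Σzᵢ/Kᵢ = 1.1040 — both > 1, two phases present.
Newton iteration, ψ⁰ = 0.4:
  ψ = 0.4000: g = 0.20377, g' = -0.5487 → ψ = 0.7714
  ψ = 0.7714: g = 0.01706, g' = -0.4955 → ψ = 0.8058
  ψ = 0.8058: g = -0.00011, g' = -0.5020 → ψ = 0.8056
Converged at ψ = 0.8056.
Compositions from xᵢ = zᵢ/(1+ψ(Kᵢ−1)), yᵢ = Kᵢxᵢ:
  A: x = 0.0356, y = 0.1163
  B: x = 0.2681, y = 0.5349
  C: x = 0.6963, y = 0.3488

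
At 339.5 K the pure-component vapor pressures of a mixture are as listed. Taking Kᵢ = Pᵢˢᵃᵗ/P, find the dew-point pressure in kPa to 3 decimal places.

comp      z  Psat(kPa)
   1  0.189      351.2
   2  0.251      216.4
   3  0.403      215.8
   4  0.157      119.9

Pdew = 205.131 kPa

At the dew point ψ → 1, so Σzᵢ/Kᵢ = 1 with Kᵢ = Pᵢˢᵃᵗ/P ⇒ 1/P = Σzᵢ/Pᵢˢᵃᵗ.
1/P = 0.189/351.2 + 0.251/216.4 + 0.403/215.8 + 0.157/119.9 = 0.004875 ⇒ P = 205.131 kPa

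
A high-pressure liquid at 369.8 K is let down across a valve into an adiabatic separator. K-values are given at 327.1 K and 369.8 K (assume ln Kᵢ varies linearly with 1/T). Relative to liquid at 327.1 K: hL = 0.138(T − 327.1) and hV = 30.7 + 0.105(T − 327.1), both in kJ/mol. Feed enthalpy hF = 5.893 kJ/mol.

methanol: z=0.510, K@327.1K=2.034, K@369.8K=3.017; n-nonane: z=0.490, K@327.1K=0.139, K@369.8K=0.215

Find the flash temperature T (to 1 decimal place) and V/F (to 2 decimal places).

Adiabatic flash: solve Rachford–Rice at each trial T, then check hF = ψ·hV(T) + (1−ψ)·hL(T).
  T = 327.1 K: K = (2.034, 0.139), RR gives ψ = 0.118, H_out = 3.636 kJ/mol
  T = 369.8 K: K = (3.017, 0.215), RR gives ψ = 0.407, H_out = 17.807 kJ/mol
  T = 348.5 K: K = (2.508, 0.175), RR gives ψ = 0.294, H_out = 11.758 kJ/mol
  T = 337.8 K: K = (2.266, 0.157), RR gives ψ = 0.218, H_out = 8.086 kJ/mol
  T = 332.5 K: K = (2.150, 0.148), RR gives ψ = 0.172, H_out = 6.006 kJ/mol
  T = 329.8 K: K = (2.092, 0.143), RR gives ψ = 0.146, H_out = 4.857 kJ/mol
  T = 331.1 K: K = (2.120, 0.145), RR gives ψ = 0.159, H_out = 5.418 kJ/mol
Linear interpolation between T = 331.1 (H_out = 5.418) and T = 332.5 (H_out = 6.006) on hF = 5.893 gives T ≈ 332.2 K, at which ψ = 0.17.

T = 332.2 K, V/F = 0.17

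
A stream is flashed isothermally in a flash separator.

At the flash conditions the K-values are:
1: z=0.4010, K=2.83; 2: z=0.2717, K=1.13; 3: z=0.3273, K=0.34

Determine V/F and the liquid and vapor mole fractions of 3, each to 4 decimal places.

V/F = 0.6352, x_3 = 0.5636, y_3 = 0.1916

Iterate (Newton) starting at V/F = 0.5:
  V/F = 0.5000: g = 0.09395, g' = -0.6878 → V/F = 0.6366
  V/F = 0.6366: g = -0.00096, g' = -0.7145 → V/F = 0.6352
Converged at V/F = 0.6352.
Compositions from xᵢ = zᵢ/(1+V/F(Kᵢ−1)), yᵢ = Kᵢxᵢ:
  1: x = 0.1854, y = 0.5248
  2: x = 0.2510, y = 0.2836
  3: x = 0.5636, y = 0.1916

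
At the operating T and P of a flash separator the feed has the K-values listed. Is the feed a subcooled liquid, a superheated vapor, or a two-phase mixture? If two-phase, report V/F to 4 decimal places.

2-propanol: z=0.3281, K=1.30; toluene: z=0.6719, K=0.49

subcooled liquid

ΣzᵢKᵢ = 0.7558; Σzᵢ/Kᵢ = 1.6236.
Since ΣzᵢKᵢ < 1 the mixture is below its bubble point — single liquid phase.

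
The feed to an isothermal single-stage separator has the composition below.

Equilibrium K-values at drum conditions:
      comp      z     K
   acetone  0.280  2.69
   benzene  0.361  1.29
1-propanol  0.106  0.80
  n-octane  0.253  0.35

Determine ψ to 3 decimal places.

ψ = 0.658

Material balance + equilibrium reduce to Σ zᵢ(Kᵢ−1)/(1+ψ(Kᵢ−1)) = 0.
Check two-phase: ΣzᵢKᵢ = 1.392 > 1 and Σzᵢ/Kᵢ = 1.239 > 1, so g(0) = 0.392 > 0 and g(1) = -0.239 < 0.
Newton iteration, ψ⁰ = 0.61:
  ψ = 0.610: g = 0.0253, g' = -0.515 → ψ = 0.659
  ψ = 0.659: g = -0.0004, g' = -0.533 → ψ = 0.658
Converged at ψ = 0.658.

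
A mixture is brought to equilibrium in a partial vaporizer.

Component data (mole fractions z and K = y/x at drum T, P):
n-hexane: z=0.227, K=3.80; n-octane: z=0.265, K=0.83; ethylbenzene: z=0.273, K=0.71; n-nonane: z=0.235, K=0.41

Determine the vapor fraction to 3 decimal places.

Material balance + equilibrium reduce to Σ zᵢ(Kᵢ−1)/(1+ψ(Kᵢ−1)) = 0.
Feasibility: ΣzᵢKᵢ = 1.373, Σzᵢ/Kᵢ = 1.337 — both > 1, two phases present.
Iterate (Newton) starting at ψ = 0.5:
  ψ = 0.500: g = -0.0737, g' = -0.514 → ψ = 0.357
  ψ = 0.357: g = 0.0061, g' = -0.614 → ψ = 0.367
Converged at ψ = 0.367.

ψ = 0.367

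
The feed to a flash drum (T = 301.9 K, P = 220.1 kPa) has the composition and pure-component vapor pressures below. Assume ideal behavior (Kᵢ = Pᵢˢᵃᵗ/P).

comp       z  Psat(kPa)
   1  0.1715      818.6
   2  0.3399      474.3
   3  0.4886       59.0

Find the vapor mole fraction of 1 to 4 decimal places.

y_1 = 0.3110

Raoult's law: Kᵢ = Pᵢˢᵃᵗ/P = Pᵢˢᵃᵗ/220.1.
  K_1 = 818.6/220.1 = 3.719219, K_2 = 474.3/220.1 = 2.154930, K_3 = 59.0/220.1 = 0.268060
Material balance + equilibrium reduce to Σ zᵢ(Kᵢ−1)/(1+V/F(Kᵢ−1)) = 0.
Feasibility: ΣzᵢKᵢ = 1.5013, Σzᵢ/Kᵢ = 2.0266 — both > 1, two phases present.
Iterate (Newton) starting at V/F = 0.43:
  V/F = 0.4300: g = -0.04460, g' = -1.0293 → V/F = 0.3867
  V/F = 0.3867: g = -0.00009, g' = -1.0272 → V/F = 0.3866
Converged at V/F = 0.3866.
Compositions from xᵢ = zᵢ/(1+V/F(Kᵢ−1)), yᵢ = Kᵢxᵢ:
  1: x = 0.0836, y = 0.3110
  2: x = 0.2350, y = 0.5064
  3: x = 0.6814, y = 0.1827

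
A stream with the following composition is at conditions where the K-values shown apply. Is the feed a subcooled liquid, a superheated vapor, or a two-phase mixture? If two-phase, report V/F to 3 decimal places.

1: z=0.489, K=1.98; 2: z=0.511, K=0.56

ΣzᵢKᵢ = 1.254; Σzᵢ/Kᵢ = 1.159.
Both exceed 1, so a two-phase solution exists.
Binary case is linear: z₁(K₁−1)(1+ψ(K₂−1)) + z₂(K₂−1)(1+ψ(K₁−1)) = 0
⇒ ψ = [z₁(K₁−1)+z₂(K₂−1)] / [−(K₁−1)(K₂−1)] = 0.2544/0.4312 = 0.590

two-phase, V/F = 0.590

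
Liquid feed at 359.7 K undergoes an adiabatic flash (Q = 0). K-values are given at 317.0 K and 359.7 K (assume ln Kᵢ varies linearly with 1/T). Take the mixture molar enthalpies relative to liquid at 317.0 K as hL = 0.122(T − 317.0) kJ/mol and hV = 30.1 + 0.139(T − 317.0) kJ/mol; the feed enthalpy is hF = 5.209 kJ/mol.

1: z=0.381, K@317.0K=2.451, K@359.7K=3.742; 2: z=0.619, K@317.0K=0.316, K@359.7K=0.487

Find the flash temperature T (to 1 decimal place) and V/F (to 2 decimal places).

Adiabatic flash: solve Rachford–Rice at each trial T, then check hF = ψ·hV(T) + (1−ψ)·hL(T).
  T = 317.0 K: K = (2.451, 0.316), RR gives ψ = 0.130, H_out = 3.925 kJ/mol
  T = 359.7 K: K = (3.742, 0.487), RR gives ψ = 0.517, H_out = 21.145 kJ/mol
  T = 338.4 K: K = (3.071, 0.398), RR gives ψ = 0.334, H_out = 12.781 kJ/mol
  T = 327.7 K: K = (2.754, 0.356), RR gives ψ = 0.239, H_out = 8.529 kJ/mol
  T = 322.4 K: K = (2.602, 0.336), RR gives ψ = 0.187, H_out = 6.312 kJ/mol
  T = 319.7 K: K = (2.526, 0.326), RR gives ψ = 0.160, H_out = 5.138 kJ/mol
  T = 321.0 K: K = (2.562, 0.331), RR gives ψ = 0.173, H_out = 5.708 kJ/mol
Linear interpolation between T = 319.7 (H_out = 5.138) and T = 321.0 (H_out = 5.708) on hF = 5.209 gives T ≈ 319.9 K, at which ψ = 0.16.

T = 319.9 K, V/F = 0.16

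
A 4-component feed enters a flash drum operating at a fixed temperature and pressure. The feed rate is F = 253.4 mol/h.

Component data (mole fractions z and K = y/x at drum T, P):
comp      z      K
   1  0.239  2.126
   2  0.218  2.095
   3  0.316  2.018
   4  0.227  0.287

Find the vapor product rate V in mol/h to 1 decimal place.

Rachford–Rice: g(ψ) = Σ zᵢ(Kᵢ−1)/(1+ψ(Kᵢ−1)) = 0.
Feasibility: ΣzᵢKᵢ = 1.668, Σzᵢ/Kᵢ = 1.164 — both > 1, two phases present.
Iterate (Newton) starting at ψ = 0.53:
  ψ = 0.530: g = 0.2684, g' = -0.660 → ψ = 0.937
  ψ = 0.937: g = -0.0738, g' = -1.267 → ψ = 0.878
  ψ = 0.878: g = -0.0064, g' = -1.062 → ψ = 0.872
Converged at ψ = 0.872.
Then V = ψ·F = 0.8724·253.4 = 221.1 mol/h and L = F − V = 32.3 mol/h.

V = 221.1 mol/h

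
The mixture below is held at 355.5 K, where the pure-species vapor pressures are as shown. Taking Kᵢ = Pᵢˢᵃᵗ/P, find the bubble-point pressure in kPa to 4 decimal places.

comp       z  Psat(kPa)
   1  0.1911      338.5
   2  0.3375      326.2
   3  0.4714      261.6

Pbub = 298.0981 kPa

At the bubble point ψ → 0, so ΣzᵢKᵢ = 1 with Kᵢ = Pᵢˢᵃᵗ/P ⇒ P = ΣzᵢPᵢˢᵃᵗ.
P = 0.1911·338.5 + 0.3375·326.2 + 0.4714·261.6 = 298.0981 kPa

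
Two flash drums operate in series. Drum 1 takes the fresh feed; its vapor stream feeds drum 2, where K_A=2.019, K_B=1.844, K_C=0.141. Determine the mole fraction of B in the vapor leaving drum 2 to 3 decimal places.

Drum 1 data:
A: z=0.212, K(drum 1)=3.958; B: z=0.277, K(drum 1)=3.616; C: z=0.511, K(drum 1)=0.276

Drum 1:
Newton–Raphson from ψ₁ = 0.5:
  ψ₁ = 0.500: g = -0.0130, g' = -1.316 → ψ₁ = 0.490
Converged at ψ₁ = 0.490.
Drum-1 compositions:
  A: x = 0.087, y = 0.343
  B: x = 0.121, y = 0.439
  C: x = 0.792, y = 0.219
Drum-2 feed = drum-1 vapor: z₂ = (0.3425, 0.4389, 0.2186).
Drum 2:
Let ψ₂ = V/F and solve Σ zᵢ(Kᵢ−1)/(1+ψ₂(Kᵢ−1)) = 0.
Feasibility: ΣzᵢKᵢ = 1.532, Σzᵢ/Kᵢ = 1.958 — both > 1, two phases present.
Newton–Raphson from ψ₂ = 0.53:
  ψ₂ = 0.530: g = 0.1378, g' = -0.843 → ψ₂ = 0.694
  ψ₂ = 0.694: g = -0.0264, g' = -1.233 → ψ₂ = 0.672
  ψ₂ = 0.672: g = -0.0009, g' = -1.156 → ψ₂ = 0.671
Converged at ψ₂ = 0.671.
  A: x = 0.203, y = 0.411
  B: x = 0.280, y = 0.517
  C: x = 0.516, y = 0.073

y_B (drum 2) = 0.517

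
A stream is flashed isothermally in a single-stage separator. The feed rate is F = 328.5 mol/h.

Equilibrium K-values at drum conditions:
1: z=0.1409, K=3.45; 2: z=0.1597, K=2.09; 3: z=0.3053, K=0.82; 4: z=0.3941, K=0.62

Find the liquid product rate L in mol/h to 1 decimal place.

L = 142.3 mol/h

Newton iteration, ψ⁰ = 0.37:
  ψ = 0.3700: g = 0.07198, g' = -0.4174 → ψ = 0.5424
  ψ = 0.5424: g = 0.00808, g' = -0.3333 → ψ = 0.5667
  ψ = 0.5667: g = 0.00010, g' = -0.3255 → ψ = 0.5670
Converged at ψ = 0.5670.
Then V = ψ·F = 0.5670·328.5 = 186.2 mol/h and L = F − V = 142.3 mol/h.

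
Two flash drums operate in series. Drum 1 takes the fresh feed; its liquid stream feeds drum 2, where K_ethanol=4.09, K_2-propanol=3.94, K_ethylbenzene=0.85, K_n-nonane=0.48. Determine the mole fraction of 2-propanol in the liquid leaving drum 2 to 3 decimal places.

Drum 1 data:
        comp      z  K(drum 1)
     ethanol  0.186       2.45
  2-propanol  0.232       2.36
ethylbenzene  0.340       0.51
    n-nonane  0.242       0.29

x_2-propanol (drum 2) = 0.058

Drum 1:
Let ψ₁ = V/F and solve Σ zᵢ(Kᵢ−1)/(1+ψ₁(Kᵢ−1)) = 0.
g(0) = ΣzᵢKᵢ − 1 = 0.247 and g(1) = 1 − Σzᵢ/Kᵢ = -0.675, so a root lies in (0, 1).
Newton–Raphson from ψ₁ = 0.5:
  ψ₁ = 0.500: g = -0.1429, g' = -0.720 → ψ₁ = 0.302
  ψ₁ = 0.302: g = -0.0027, g' = -0.715 → ψ₁ = 0.298
Converged at ψ₁ = 0.298.
Drum-1 compositions:
  ethanol: x = 0.130, y = 0.318
  2-propanol: x = 0.165, y = 0.390
  ethylbenzene: x = 0.398, y = 0.203
  n-nonane: x = 0.307, y = 0.089
Drum-2 feed = drum-1 liquid: z₂ = (0.1299, 0.1651, 0.3981, 0.3069).
Drum 2:
Material balance + equilibrium reduce to Σ zᵢ(Kᵢ−1)/(1+ψ₂(Kᵢ−1)) = 0.
Check two-phase: ΣzᵢKᵢ = 1.668 > 1 and Σzᵢ/Kᵢ = 1.181 > 1, so g(0) = 0.668 > 0 and g(1) = -0.181 < 0.
Iterate (Newton) starting at ψ₂ = 0.34:
  ψ₂ = 0.340: g = 0.1818, g' = -0.784 → ψ₂ = 0.572
  ψ₂ = 0.572: g = 0.0338, g' = -0.539 → ψ₂ = 0.634
  ψ₂ = 0.634: g = 0.0009, g' = -0.511 → ψ₂ = 0.636
Converged at ψ₂ = 0.636.
  ethanol: x = 0.044, y = 0.179
  2-propanol: x = 0.058, y = 0.227
  ethylbenzene: x = 0.440, y = 0.374
  n-nonane: x = 0.459, y = 0.220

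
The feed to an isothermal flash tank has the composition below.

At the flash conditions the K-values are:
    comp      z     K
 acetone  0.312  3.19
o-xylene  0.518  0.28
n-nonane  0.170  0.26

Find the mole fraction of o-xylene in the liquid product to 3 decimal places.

Newton iteration, ψ⁰ = 0.5:
  ψ = 0.500: g = -0.4563, g' = -1.231 → ψ = 0.129
  ψ = 0.129: g = -0.0179, g' = -1.349 → ψ = 0.116
Converged at ψ = 0.116.
Compositions from xᵢ = zᵢ/(1+ψ(Kᵢ−1)), yᵢ = Kᵢxᵢ:
  acetone: x = 0.249, y = 0.793
  o-xylene: x = 0.565, y = 0.158
  n-nonane: x = 0.186, y = 0.048

x_o-xylene = 0.565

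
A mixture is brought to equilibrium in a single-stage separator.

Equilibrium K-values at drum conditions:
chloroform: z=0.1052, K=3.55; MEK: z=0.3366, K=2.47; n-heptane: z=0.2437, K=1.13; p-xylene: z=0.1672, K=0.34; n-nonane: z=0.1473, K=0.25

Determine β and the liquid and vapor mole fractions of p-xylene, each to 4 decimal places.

β = 0.6186, x_p-xylene = 0.2826, y_p-xylene = 0.0961

Material balance + equilibrium reduce to Σ zᵢ(Kᵢ−1)/(1+β(Kᵢ−1)) = 0.
Check two-phase: ΣzᵢKᵢ = 1.5739 > 1 and Σzᵢ/Kᵢ = 1.4625 > 1, so g(0) = 0.5739 > 0 and g(1) = -0.4625 < 0.
Newton iteration, β⁰ = 0.5:
  β = 0.5000: g = 0.09139, g' = -0.7518 → β = 0.6216
  β = 0.6216: g = -0.00241, g' = -0.8047 → β = 0.6186
Converged at β = 0.6186.
Compositions from xᵢ = zᵢ/(1+β(Kᵢ−1)), yᵢ = Kᵢxᵢ:
  chloroform: x = 0.0408, y = 0.1449
  MEK: x = 0.1763, y = 0.4355
  n-heptane: x = 0.2256, y = 0.2549
  p-xylene: x = 0.2826, y = 0.0961
  n-nonane: x = 0.2748, y = 0.0687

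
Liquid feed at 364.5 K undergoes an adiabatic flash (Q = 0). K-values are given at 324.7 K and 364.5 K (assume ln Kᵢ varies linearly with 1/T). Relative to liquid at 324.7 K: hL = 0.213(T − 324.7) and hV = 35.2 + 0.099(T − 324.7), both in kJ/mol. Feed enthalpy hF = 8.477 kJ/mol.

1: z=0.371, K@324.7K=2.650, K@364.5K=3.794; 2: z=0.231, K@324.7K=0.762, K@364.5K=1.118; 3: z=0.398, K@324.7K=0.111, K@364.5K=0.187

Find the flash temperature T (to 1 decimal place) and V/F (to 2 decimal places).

T = 329.7 K, V/F = 0.21

Adiabatic flash: solve Rachford–Rice at each trial T, then check hF = ψ·hV(T) + (1−ψ)·hL(T).
  T = 324.7 K: K = (2.650, 0.762, 0.111), RR gives ψ = 0.174, H_out = 6.114 kJ/mol
  T = 364.5 K: K = (3.794, 1.118, 0.187), RR gives ψ = 0.429, H_out = 21.645 kJ/mol
  T = 344.6 K: K = (3.204, 0.933, 0.146), RR gives ψ = 0.317, H_out = 14.670 kJ/mol
  T = 334.6 K: K = (2.921, 0.845, 0.128), RR gives ψ = 0.250, H_out = 10.637 kJ/mol
  T = 329.6 K: K = (2.783, 0.803, 0.119), RR gives ψ = 0.213, H_out = 8.431 kJ/mol
  T = 332.1 K: K = (2.851, 0.824, 0.123), RR gives ψ = 0.232, H_out = 9.552 kJ/mol
  T = 330.9 K: K = (2.818, 0.814, 0.121), RR gives ψ = 0.223, H_out = 9.019 kJ/mol
Linear interpolation between T = 329.6 (H_out = 8.431) and T = 330.9 (H_out = 9.019) on hF = 8.477 gives T ≈ 329.7 K, at which ψ = 0.21.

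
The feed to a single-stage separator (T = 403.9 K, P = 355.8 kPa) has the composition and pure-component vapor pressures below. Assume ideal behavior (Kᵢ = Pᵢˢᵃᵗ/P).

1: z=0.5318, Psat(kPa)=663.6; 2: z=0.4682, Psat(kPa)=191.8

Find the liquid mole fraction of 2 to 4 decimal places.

x_2 = 0.6524

Raoult's law: Kᵢ = Pᵢˢᵃᵗ/P = Pᵢˢᵃᵗ/355.8.
  K_1 = 663.6/355.8 = 1.865093, K_2 = 191.8/355.8 = 0.539067
Binary case is linear: z₁(K₁−1)(1+V/F(K₂−1)) + z₂(K₂−1)(1+V/F(K₁−1)) = 0
⇒ V/F = [z₁(K₁−1)+z₂(K₂−1)] / [−(K₁−1)(K₂−1)] = 0.24425/0.39875 = 0.6125
Compositions from xᵢ = zᵢ/(1+V/F(Kᵢ−1)), yᵢ = Kᵢxᵢ:
  1: x = 0.3476, y = 0.6483
  2: x = 0.6524, y = 0.3517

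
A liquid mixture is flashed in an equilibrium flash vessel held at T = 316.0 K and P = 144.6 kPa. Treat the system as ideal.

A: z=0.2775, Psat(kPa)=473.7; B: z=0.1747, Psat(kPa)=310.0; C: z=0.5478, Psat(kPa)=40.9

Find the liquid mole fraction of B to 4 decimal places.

Raoult's law: Kᵢ = Pᵢˢᵃᵗ/P = Pᵢˢᵃᵗ/144.6.
  K_A = 473.7/144.6 = 3.275934, K_B = 310.0/144.6 = 2.143845, K_C = 40.9/144.6 = 0.282849
Newton–Raphson from ψ = 0.41:
  ψ = 0.4100: g = -0.09374, g' = -1.0559 → ψ = 0.3212
  ψ = 0.3212: g = 0.00053, g' = -1.0776 → ψ = 0.3217
Converged at ψ = 0.3217.
Compositions from xᵢ = zᵢ/(1+ψ(Kᵢ−1)), yᵢ = Kᵢxᵢ:
  A: x = 0.1602, y = 0.5248
  B: x = 0.1277, y = 0.2738
  C: x = 0.7121, y = 0.2014

x_B = 0.1277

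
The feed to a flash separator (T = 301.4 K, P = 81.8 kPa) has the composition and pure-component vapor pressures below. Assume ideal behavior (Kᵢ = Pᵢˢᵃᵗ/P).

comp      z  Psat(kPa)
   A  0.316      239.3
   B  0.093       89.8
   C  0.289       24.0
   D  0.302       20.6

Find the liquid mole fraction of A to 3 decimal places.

x_A = 0.246

Raoult's law: Kᵢ = Pᵢˢᵃᵗ/P = Pᵢˢᵃᵗ/81.8.
  K_A = 239.3/81.8 = 2.92543, K_B = 89.8/81.8 = 1.09780, K_C = 24.0/81.8 = 0.29340, K_D = 20.6/81.8 = 0.25183
Let ψ = V/F and solve Σ zᵢ(Kᵢ−1)/(1+ψ(Kᵢ−1)) = 0.
g(0) = ΣzᵢKᵢ − 1 = 0.187 and g(1) = 1 − Σzᵢ/Kᵢ = -1.377, so a root lies in (0, 1).
Newton iteration, ψ⁰ = 0.56:
  ψ = 0.560: g = -0.4254, g' = -1.168 → ψ = 0.196
  ψ = 0.196: g = -0.0509, g' = -1.045 → ψ = 0.147
  ψ = 0.147: g = 0.0014, g' = -1.106 → ψ = 0.148
Converged at ψ = 0.148.
Compositions from xᵢ = zᵢ/(1+ψ(Kᵢ−1)), yᵢ = Kᵢxᵢ:
  A: x = 0.246, y = 0.719
  B: x = 0.092, y = 0.101
  C: x = 0.323, y = 0.095
  D: x = 0.340, y = 0.086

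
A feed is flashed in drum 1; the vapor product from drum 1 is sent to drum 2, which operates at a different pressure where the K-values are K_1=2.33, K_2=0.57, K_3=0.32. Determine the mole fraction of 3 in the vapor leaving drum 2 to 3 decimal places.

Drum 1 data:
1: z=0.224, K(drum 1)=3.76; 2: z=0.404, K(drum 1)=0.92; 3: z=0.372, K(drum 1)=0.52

Drum 1:
Newton iteration, ψ₁⁰ = 0.64:
  ψ₁ = 0.640: g = -0.0683, g' = -0.404 → ψ₁ = 0.471
  ψ₁ = 0.471: g = 0.0045, g' = -0.468 → ψ₁ = 0.481
Converged at ψ₁ = 0.481.
Drum-1 compositions:
  1: x = 0.096, y = 0.362
  2: x = 0.420, y = 0.387
  3: x = 0.484, y = 0.251
Drum-2 feed = drum-1 vapor: z₂ = (0.3620, 0.3865, 0.2515).
Drum 2:
Rachford–Rice: g(ψ₂) = Σ zᵢ(Kᵢ−1)/(1+ψ₂(Kᵢ−1)) = 0.
Check two-phase: ΣzᵢKᵢ = 1.144 > 1 and Σzᵢ/Kᵢ = 1.619 > 1, so g(0) = 0.144 > 0 and g(1) = -0.619 < 0.
Iterate (Newton) starting at ψ₂ = 0.59:
  ψ₂ = 0.590: g = -0.2385, g' = -0.654 → ψ₂ = 0.225
  ψ₂ = 0.225: g = -0.0154, g' = -0.629 → ψ₂ = 0.201
Converged at ψ₂ = 0.201.
  1: x = 0.286, y = 0.666
  2: x = 0.423, y = 0.241
  3: x = 0.291, y = 0.093

y_3 (drum 2) = 0.093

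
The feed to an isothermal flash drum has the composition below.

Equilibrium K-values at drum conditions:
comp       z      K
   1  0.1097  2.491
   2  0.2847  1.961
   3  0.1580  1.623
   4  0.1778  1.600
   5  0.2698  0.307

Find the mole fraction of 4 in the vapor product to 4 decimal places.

y_4 = 0.1975

Rachford–Rice: g(V/F) = Σ zᵢ(Kᵢ−1)/(1+V/F(Kᵢ−1)) = 0.
Check two-phase: ΣzᵢKᵢ = 1.4553 > 1 and Σzᵢ/Kᵢ = 1.2765 > 1, so g(0) = 0.4553 > 0 and g(1) = -0.2765 < 0.
Newton iteration, V/F⁰ = 0.5:
  V/F = 0.5000: g = 0.14951, g' = -0.5769 → V/F = 0.7592
  V/F = 0.7592: g = -0.01950, g' = -0.7770 → V/F = 0.7341
  V/F = 0.7341: g = -0.00044, g' = -0.7425 → V/F = 0.7335
Converged at V/F = 0.7335.
Compositions from xᵢ = zᵢ/(1+V/F(Kᵢ−1)), yᵢ = Kᵢxᵢ:
  1: x = 0.0524, y = 0.1305
  2: x = 0.1670, y = 0.3275
  3: x = 0.1084, y = 0.1760
  4: x = 0.1235, y = 0.1975
  5: x = 0.5487, y = 0.1685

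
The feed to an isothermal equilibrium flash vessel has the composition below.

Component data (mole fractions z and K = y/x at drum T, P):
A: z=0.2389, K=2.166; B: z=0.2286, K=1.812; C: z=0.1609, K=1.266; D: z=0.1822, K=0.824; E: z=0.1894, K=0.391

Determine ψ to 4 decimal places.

ψ = 0.8670

Rachford–Rice: g(ψ) = Σ zᵢ(Kᵢ−1)/(1+ψ(Kᵢ−1)) = 0.
Feasibility: ΣzᵢKᵢ = 1.3596, Σzᵢ/Kᵢ = 1.0691 — both > 1, two phases present.
Newton iteration, ψ⁰ = 0.5:
  ψ = 0.5000: g = 0.14476, g' = -0.3667 → ψ = 0.8947
  ψ = 0.8947: g = -0.01309, g' = -0.4829 → ψ = 0.8676
  ψ = 0.8676: g = -0.00027, g' = -0.4633 → ψ = 0.8670
Converged at ψ = 0.8670.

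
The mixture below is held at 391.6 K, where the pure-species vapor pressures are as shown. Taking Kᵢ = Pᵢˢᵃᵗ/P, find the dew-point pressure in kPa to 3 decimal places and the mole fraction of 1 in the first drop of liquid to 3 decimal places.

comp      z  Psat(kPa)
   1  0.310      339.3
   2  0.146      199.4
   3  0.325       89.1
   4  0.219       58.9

At the dew point ψ → 1, so Σzᵢ/Kᵢ = 1 with Kᵢ = Pᵢˢᵃᵗ/P ⇒ 1/P = Σzᵢ/Pᵢˢᵃᵗ.
1/P = 0.310/339.3 + 0.146/199.4 + 0.325/89.1 + 0.219/58.9 = 0.009012 ⇒ P = 110.968 kPa
xᵢ = zᵢP/Pᵢˢᵃᵗ ⇒ x_1 = 0.310·110.968/339.3 = 0.101

Pdew = 110.968 kPa, x_1 = 0.101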